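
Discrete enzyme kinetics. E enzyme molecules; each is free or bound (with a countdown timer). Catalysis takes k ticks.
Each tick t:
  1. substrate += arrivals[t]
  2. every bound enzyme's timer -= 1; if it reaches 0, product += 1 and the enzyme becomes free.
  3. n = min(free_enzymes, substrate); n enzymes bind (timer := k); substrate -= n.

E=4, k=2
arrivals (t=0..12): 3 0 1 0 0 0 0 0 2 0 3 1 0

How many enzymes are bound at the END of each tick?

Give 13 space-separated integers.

t=0: arr=3 -> substrate=0 bound=3 product=0
t=1: arr=0 -> substrate=0 bound=3 product=0
t=2: arr=1 -> substrate=0 bound=1 product=3
t=3: arr=0 -> substrate=0 bound=1 product=3
t=4: arr=0 -> substrate=0 bound=0 product=4
t=5: arr=0 -> substrate=0 bound=0 product=4
t=6: arr=0 -> substrate=0 bound=0 product=4
t=7: arr=0 -> substrate=0 bound=0 product=4
t=8: arr=2 -> substrate=0 bound=2 product=4
t=9: arr=0 -> substrate=0 bound=2 product=4
t=10: arr=3 -> substrate=0 bound=3 product=6
t=11: arr=1 -> substrate=0 bound=4 product=6
t=12: arr=0 -> substrate=0 bound=1 product=9

Answer: 3 3 1 1 0 0 0 0 2 2 3 4 1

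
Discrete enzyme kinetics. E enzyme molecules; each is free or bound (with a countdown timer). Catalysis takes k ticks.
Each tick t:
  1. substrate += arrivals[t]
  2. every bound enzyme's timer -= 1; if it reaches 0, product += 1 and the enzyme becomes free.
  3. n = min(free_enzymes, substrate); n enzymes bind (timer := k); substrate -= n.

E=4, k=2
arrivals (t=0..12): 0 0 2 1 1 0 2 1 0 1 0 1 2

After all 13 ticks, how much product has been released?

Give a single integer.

Answer: 8

Derivation:
t=0: arr=0 -> substrate=0 bound=0 product=0
t=1: arr=0 -> substrate=0 bound=0 product=0
t=2: arr=2 -> substrate=0 bound=2 product=0
t=3: arr=1 -> substrate=0 bound=3 product=0
t=4: arr=1 -> substrate=0 bound=2 product=2
t=5: arr=0 -> substrate=0 bound=1 product=3
t=6: arr=2 -> substrate=0 bound=2 product=4
t=7: arr=1 -> substrate=0 bound=3 product=4
t=8: arr=0 -> substrate=0 bound=1 product=6
t=9: arr=1 -> substrate=0 bound=1 product=7
t=10: arr=0 -> substrate=0 bound=1 product=7
t=11: arr=1 -> substrate=0 bound=1 product=8
t=12: arr=2 -> substrate=0 bound=3 product=8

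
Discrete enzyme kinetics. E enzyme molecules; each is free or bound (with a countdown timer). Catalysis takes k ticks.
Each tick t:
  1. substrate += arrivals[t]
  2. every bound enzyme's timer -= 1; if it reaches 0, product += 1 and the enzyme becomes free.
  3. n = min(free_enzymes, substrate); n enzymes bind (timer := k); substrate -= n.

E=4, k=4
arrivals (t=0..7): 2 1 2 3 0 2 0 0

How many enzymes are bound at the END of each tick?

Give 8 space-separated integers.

Answer: 2 3 4 4 4 4 4 4

Derivation:
t=0: arr=2 -> substrate=0 bound=2 product=0
t=1: arr=1 -> substrate=0 bound=3 product=0
t=2: arr=2 -> substrate=1 bound=4 product=0
t=3: arr=3 -> substrate=4 bound=4 product=0
t=4: arr=0 -> substrate=2 bound=4 product=2
t=5: arr=2 -> substrate=3 bound=4 product=3
t=6: arr=0 -> substrate=2 bound=4 product=4
t=7: arr=0 -> substrate=2 bound=4 product=4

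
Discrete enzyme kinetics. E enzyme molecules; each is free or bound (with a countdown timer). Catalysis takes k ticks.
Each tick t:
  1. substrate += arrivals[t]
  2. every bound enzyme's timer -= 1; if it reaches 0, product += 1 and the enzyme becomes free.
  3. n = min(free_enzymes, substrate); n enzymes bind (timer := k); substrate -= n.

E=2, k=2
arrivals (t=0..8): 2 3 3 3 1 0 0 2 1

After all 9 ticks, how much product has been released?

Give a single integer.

t=0: arr=2 -> substrate=0 bound=2 product=0
t=1: arr=3 -> substrate=3 bound=2 product=0
t=2: arr=3 -> substrate=4 bound=2 product=2
t=3: arr=3 -> substrate=7 bound=2 product=2
t=4: arr=1 -> substrate=6 bound=2 product=4
t=5: arr=0 -> substrate=6 bound=2 product=4
t=6: arr=0 -> substrate=4 bound=2 product=6
t=7: arr=2 -> substrate=6 bound=2 product=6
t=8: arr=1 -> substrate=5 bound=2 product=8

Answer: 8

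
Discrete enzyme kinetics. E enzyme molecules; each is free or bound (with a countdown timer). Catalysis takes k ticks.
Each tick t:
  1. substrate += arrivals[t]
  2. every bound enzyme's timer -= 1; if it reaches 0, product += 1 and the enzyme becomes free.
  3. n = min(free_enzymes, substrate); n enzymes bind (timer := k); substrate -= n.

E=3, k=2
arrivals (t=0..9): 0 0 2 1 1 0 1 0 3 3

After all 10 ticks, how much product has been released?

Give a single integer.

Answer: 5

Derivation:
t=0: arr=0 -> substrate=0 bound=0 product=0
t=1: arr=0 -> substrate=0 bound=0 product=0
t=2: arr=2 -> substrate=0 bound=2 product=0
t=3: arr=1 -> substrate=0 bound=3 product=0
t=4: arr=1 -> substrate=0 bound=2 product=2
t=5: arr=0 -> substrate=0 bound=1 product=3
t=6: arr=1 -> substrate=0 bound=1 product=4
t=7: arr=0 -> substrate=0 bound=1 product=4
t=8: arr=3 -> substrate=0 bound=3 product=5
t=9: arr=3 -> substrate=3 bound=3 product=5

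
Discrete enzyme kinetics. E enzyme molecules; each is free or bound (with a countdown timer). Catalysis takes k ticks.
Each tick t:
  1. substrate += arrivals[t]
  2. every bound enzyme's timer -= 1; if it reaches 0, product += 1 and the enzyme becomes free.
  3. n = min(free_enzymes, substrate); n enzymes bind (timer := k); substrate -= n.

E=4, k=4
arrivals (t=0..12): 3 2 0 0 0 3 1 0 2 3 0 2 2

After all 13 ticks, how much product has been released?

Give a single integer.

Answer: 9

Derivation:
t=0: arr=3 -> substrate=0 bound=3 product=0
t=1: arr=2 -> substrate=1 bound=4 product=0
t=2: arr=0 -> substrate=1 bound=4 product=0
t=3: arr=0 -> substrate=1 bound=4 product=0
t=4: arr=0 -> substrate=0 bound=2 product=3
t=5: arr=3 -> substrate=0 bound=4 product=4
t=6: arr=1 -> substrate=1 bound=4 product=4
t=7: arr=0 -> substrate=1 bound=4 product=4
t=8: arr=2 -> substrate=2 bound=4 product=5
t=9: arr=3 -> substrate=2 bound=4 product=8
t=10: arr=0 -> substrate=2 bound=4 product=8
t=11: arr=2 -> substrate=4 bound=4 product=8
t=12: arr=2 -> substrate=5 bound=4 product=9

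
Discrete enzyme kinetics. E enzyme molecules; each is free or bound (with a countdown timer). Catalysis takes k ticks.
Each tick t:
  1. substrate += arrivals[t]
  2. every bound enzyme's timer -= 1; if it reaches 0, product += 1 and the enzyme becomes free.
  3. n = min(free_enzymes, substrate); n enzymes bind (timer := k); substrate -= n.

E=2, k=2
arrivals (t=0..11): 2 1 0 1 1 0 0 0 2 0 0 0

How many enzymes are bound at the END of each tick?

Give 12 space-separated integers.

t=0: arr=2 -> substrate=0 bound=2 product=0
t=1: arr=1 -> substrate=1 bound=2 product=0
t=2: arr=0 -> substrate=0 bound=1 product=2
t=3: arr=1 -> substrate=0 bound=2 product=2
t=4: arr=1 -> substrate=0 bound=2 product=3
t=5: arr=0 -> substrate=0 bound=1 product=4
t=6: arr=0 -> substrate=0 bound=0 product=5
t=7: arr=0 -> substrate=0 bound=0 product=5
t=8: arr=2 -> substrate=0 bound=2 product=5
t=9: arr=0 -> substrate=0 bound=2 product=5
t=10: arr=0 -> substrate=0 bound=0 product=7
t=11: arr=0 -> substrate=0 bound=0 product=7

Answer: 2 2 1 2 2 1 0 0 2 2 0 0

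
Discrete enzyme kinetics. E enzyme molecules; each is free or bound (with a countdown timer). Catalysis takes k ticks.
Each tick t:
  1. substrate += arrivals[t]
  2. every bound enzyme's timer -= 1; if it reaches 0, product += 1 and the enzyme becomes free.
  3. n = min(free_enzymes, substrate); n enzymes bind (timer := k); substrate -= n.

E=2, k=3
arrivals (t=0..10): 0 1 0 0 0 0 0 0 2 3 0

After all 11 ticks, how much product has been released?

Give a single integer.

t=0: arr=0 -> substrate=0 bound=0 product=0
t=1: arr=1 -> substrate=0 bound=1 product=0
t=2: arr=0 -> substrate=0 bound=1 product=0
t=3: arr=0 -> substrate=0 bound=1 product=0
t=4: arr=0 -> substrate=0 bound=0 product=1
t=5: arr=0 -> substrate=0 bound=0 product=1
t=6: arr=0 -> substrate=0 bound=0 product=1
t=7: arr=0 -> substrate=0 bound=0 product=1
t=8: arr=2 -> substrate=0 bound=2 product=1
t=9: arr=3 -> substrate=3 bound=2 product=1
t=10: arr=0 -> substrate=3 bound=2 product=1

Answer: 1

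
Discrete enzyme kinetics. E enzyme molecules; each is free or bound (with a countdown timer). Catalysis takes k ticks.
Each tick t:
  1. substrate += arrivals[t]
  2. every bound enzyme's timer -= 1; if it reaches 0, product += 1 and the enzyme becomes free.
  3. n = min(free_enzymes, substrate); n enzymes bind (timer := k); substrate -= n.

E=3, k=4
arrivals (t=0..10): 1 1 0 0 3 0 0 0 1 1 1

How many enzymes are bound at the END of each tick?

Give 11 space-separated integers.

Answer: 1 2 2 2 3 3 3 3 2 2 3

Derivation:
t=0: arr=1 -> substrate=0 bound=1 product=0
t=1: arr=1 -> substrate=0 bound=2 product=0
t=2: arr=0 -> substrate=0 bound=2 product=0
t=3: arr=0 -> substrate=0 bound=2 product=0
t=4: arr=3 -> substrate=1 bound=3 product=1
t=5: arr=0 -> substrate=0 bound=3 product=2
t=6: arr=0 -> substrate=0 bound=3 product=2
t=7: arr=0 -> substrate=0 bound=3 product=2
t=8: arr=1 -> substrate=0 bound=2 product=4
t=9: arr=1 -> substrate=0 bound=2 product=5
t=10: arr=1 -> substrate=0 bound=3 product=5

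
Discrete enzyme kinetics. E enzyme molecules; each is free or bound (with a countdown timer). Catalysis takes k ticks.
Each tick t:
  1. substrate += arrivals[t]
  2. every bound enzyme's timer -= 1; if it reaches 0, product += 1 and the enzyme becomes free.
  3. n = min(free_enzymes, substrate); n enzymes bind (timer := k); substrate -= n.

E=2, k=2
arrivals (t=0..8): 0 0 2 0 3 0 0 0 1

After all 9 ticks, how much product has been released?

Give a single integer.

t=0: arr=0 -> substrate=0 bound=0 product=0
t=1: arr=0 -> substrate=0 bound=0 product=0
t=2: arr=2 -> substrate=0 bound=2 product=0
t=3: arr=0 -> substrate=0 bound=2 product=0
t=4: arr=3 -> substrate=1 bound=2 product=2
t=5: arr=0 -> substrate=1 bound=2 product=2
t=6: arr=0 -> substrate=0 bound=1 product=4
t=7: arr=0 -> substrate=0 bound=1 product=4
t=8: arr=1 -> substrate=0 bound=1 product=5

Answer: 5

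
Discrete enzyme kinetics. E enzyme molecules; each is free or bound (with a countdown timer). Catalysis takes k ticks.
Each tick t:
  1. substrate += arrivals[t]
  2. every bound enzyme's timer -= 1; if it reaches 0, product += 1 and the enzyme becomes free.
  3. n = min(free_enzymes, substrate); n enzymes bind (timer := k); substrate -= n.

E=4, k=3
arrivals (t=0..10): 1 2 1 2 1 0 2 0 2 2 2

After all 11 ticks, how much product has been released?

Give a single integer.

Answer: 9

Derivation:
t=0: arr=1 -> substrate=0 bound=1 product=0
t=1: arr=2 -> substrate=0 bound=3 product=0
t=2: arr=1 -> substrate=0 bound=4 product=0
t=3: arr=2 -> substrate=1 bound=4 product=1
t=4: arr=1 -> substrate=0 bound=4 product=3
t=5: arr=0 -> substrate=0 bound=3 product=4
t=6: arr=2 -> substrate=0 bound=4 product=5
t=7: arr=0 -> substrate=0 bound=2 product=7
t=8: arr=2 -> substrate=0 bound=4 product=7
t=9: arr=2 -> substrate=0 bound=4 product=9
t=10: arr=2 -> substrate=2 bound=4 product=9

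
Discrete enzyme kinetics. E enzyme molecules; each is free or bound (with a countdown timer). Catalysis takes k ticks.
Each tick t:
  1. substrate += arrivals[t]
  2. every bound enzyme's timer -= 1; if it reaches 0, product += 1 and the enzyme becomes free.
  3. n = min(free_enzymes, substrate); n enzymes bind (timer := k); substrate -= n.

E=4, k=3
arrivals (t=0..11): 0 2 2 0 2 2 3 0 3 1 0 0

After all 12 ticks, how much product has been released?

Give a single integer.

t=0: arr=0 -> substrate=0 bound=0 product=0
t=1: arr=2 -> substrate=0 bound=2 product=0
t=2: arr=2 -> substrate=0 bound=4 product=0
t=3: arr=0 -> substrate=0 bound=4 product=0
t=4: arr=2 -> substrate=0 bound=4 product=2
t=5: arr=2 -> substrate=0 bound=4 product=4
t=6: arr=3 -> substrate=3 bound=4 product=4
t=7: arr=0 -> substrate=1 bound=4 product=6
t=8: arr=3 -> substrate=2 bound=4 product=8
t=9: arr=1 -> substrate=3 bound=4 product=8
t=10: arr=0 -> substrate=1 bound=4 product=10
t=11: arr=0 -> substrate=0 bound=3 product=12

Answer: 12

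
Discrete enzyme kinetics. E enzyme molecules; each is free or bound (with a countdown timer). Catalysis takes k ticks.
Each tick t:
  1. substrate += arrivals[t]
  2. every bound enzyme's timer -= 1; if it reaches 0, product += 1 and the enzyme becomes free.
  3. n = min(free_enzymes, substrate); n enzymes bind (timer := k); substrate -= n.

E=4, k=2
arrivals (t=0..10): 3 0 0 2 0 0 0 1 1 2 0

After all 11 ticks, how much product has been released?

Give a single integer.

Answer: 7

Derivation:
t=0: arr=3 -> substrate=0 bound=3 product=0
t=1: arr=0 -> substrate=0 bound=3 product=0
t=2: arr=0 -> substrate=0 bound=0 product=3
t=3: arr=2 -> substrate=0 bound=2 product=3
t=4: arr=0 -> substrate=0 bound=2 product=3
t=5: arr=0 -> substrate=0 bound=0 product=5
t=6: arr=0 -> substrate=0 bound=0 product=5
t=7: arr=1 -> substrate=0 bound=1 product=5
t=8: arr=1 -> substrate=0 bound=2 product=5
t=9: arr=2 -> substrate=0 bound=3 product=6
t=10: arr=0 -> substrate=0 bound=2 product=7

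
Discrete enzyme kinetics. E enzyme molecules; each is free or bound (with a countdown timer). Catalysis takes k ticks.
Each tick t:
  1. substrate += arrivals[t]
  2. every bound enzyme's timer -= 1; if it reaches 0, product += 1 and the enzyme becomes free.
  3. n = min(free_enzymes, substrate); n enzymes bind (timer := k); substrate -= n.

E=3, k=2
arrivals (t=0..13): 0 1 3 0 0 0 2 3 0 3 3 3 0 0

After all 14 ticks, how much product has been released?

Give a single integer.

Answer: 13

Derivation:
t=0: arr=0 -> substrate=0 bound=0 product=0
t=1: arr=1 -> substrate=0 bound=1 product=0
t=2: arr=3 -> substrate=1 bound=3 product=0
t=3: arr=0 -> substrate=0 bound=3 product=1
t=4: arr=0 -> substrate=0 bound=1 product=3
t=5: arr=0 -> substrate=0 bound=0 product=4
t=6: arr=2 -> substrate=0 bound=2 product=4
t=7: arr=3 -> substrate=2 bound=3 product=4
t=8: arr=0 -> substrate=0 bound=3 product=6
t=9: arr=3 -> substrate=2 bound=3 product=7
t=10: arr=3 -> substrate=3 bound=3 product=9
t=11: arr=3 -> substrate=5 bound=3 product=10
t=12: arr=0 -> substrate=3 bound=3 product=12
t=13: arr=0 -> substrate=2 bound=3 product=13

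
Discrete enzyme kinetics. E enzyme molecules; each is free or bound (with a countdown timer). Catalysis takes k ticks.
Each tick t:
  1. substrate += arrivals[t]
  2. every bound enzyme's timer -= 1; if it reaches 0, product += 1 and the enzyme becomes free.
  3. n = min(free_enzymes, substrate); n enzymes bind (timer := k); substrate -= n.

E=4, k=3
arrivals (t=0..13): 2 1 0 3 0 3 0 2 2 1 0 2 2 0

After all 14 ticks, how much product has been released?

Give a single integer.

Answer: 14

Derivation:
t=0: arr=2 -> substrate=0 bound=2 product=0
t=1: arr=1 -> substrate=0 bound=3 product=0
t=2: arr=0 -> substrate=0 bound=3 product=0
t=3: arr=3 -> substrate=0 bound=4 product=2
t=4: arr=0 -> substrate=0 bound=3 product=3
t=5: arr=3 -> substrate=2 bound=4 product=3
t=6: arr=0 -> substrate=0 bound=3 product=6
t=7: arr=2 -> substrate=1 bound=4 product=6
t=8: arr=2 -> substrate=2 bound=4 product=7
t=9: arr=1 -> substrate=1 bound=4 product=9
t=10: arr=0 -> substrate=0 bound=4 product=10
t=11: arr=2 -> substrate=1 bound=4 product=11
t=12: arr=2 -> substrate=1 bound=4 product=13
t=13: arr=0 -> substrate=0 bound=4 product=14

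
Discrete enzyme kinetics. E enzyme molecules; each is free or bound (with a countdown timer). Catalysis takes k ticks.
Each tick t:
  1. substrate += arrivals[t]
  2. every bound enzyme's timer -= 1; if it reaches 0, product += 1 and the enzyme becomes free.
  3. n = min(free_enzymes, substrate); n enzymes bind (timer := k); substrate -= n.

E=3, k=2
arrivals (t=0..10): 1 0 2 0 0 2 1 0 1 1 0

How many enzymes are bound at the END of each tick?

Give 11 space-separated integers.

Answer: 1 1 2 2 0 2 3 1 1 2 1

Derivation:
t=0: arr=1 -> substrate=0 bound=1 product=0
t=1: arr=0 -> substrate=0 bound=1 product=0
t=2: arr=2 -> substrate=0 bound=2 product=1
t=3: arr=0 -> substrate=0 bound=2 product=1
t=4: arr=0 -> substrate=0 bound=0 product=3
t=5: arr=2 -> substrate=0 bound=2 product=3
t=6: arr=1 -> substrate=0 bound=3 product=3
t=7: arr=0 -> substrate=0 bound=1 product=5
t=8: arr=1 -> substrate=0 bound=1 product=6
t=9: arr=1 -> substrate=0 bound=2 product=6
t=10: arr=0 -> substrate=0 bound=1 product=7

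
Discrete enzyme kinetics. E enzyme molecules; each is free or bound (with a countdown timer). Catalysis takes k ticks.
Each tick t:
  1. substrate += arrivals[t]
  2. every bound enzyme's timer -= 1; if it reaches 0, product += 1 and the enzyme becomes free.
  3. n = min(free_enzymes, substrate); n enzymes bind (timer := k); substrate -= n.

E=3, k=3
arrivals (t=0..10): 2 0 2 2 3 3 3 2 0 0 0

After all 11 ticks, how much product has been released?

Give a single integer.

t=0: arr=2 -> substrate=0 bound=2 product=0
t=1: arr=0 -> substrate=0 bound=2 product=0
t=2: arr=2 -> substrate=1 bound=3 product=0
t=3: arr=2 -> substrate=1 bound=3 product=2
t=4: arr=3 -> substrate=4 bound=3 product=2
t=5: arr=3 -> substrate=6 bound=3 product=3
t=6: arr=3 -> substrate=7 bound=3 product=5
t=7: arr=2 -> substrate=9 bound=3 product=5
t=8: arr=0 -> substrate=8 bound=3 product=6
t=9: arr=0 -> substrate=6 bound=3 product=8
t=10: arr=0 -> substrate=6 bound=3 product=8

Answer: 8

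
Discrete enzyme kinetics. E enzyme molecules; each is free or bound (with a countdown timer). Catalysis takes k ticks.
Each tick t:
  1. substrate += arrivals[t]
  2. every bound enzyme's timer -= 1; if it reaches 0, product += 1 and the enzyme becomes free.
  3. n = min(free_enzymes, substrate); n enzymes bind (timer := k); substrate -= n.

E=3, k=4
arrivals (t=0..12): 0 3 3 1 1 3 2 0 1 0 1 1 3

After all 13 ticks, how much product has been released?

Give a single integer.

t=0: arr=0 -> substrate=0 bound=0 product=0
t=1: arr=3 -> substrate=0 bound=3 product=0
t=2: arr=3 -> substrate=3 bound=3 product=0
t=3: arr=1 -> substrate=4 bound=3 product=0
t=4: arr=1 -> substrate=5 bound=3 product=0
t=5: arr=3 -> substrate=5 bound=3 product=3
t=6: arr=2 -> substrate=7 bound=3 product=3
t=7: arr=0 -> substrate=7 bound=3 product=3
t=8: arr=1 -> substrate=8 bound=3 product=3
t=9: arr=0 -> substrate=5 bound=3 product=6
t=10: arr=1 -> substrate=6 bound=3 product=6
t=11: arr=1 -> substrate=7 bound=3 product=6
t=12: arr=3 -> substrate=10 bound=3 product=6

Answer: 6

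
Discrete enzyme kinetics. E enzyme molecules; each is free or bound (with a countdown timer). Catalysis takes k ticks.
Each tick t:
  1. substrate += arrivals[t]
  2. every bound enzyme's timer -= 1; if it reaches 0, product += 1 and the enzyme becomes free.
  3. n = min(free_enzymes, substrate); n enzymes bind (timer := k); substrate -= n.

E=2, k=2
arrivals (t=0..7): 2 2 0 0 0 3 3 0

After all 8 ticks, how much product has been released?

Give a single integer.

Answer: 6

Derivation:
t=0: arr=2 -> substrate=0 bound=2 product=0
t=1: arr=2 -> substrate=2 bound=2 product=0
t=2: arr=0 -> substrate=0 bound=2 product=2
t=3: arr=0 -> substrate=0 bound=2 product=2
t=4: arr=0 -> substrate=0 bound=0 product=4
t=5: arr=3 -> substrate=1 bound=2 product=4
t=6: arr=3 -> substrate=4 bound=2 product=4
t=7: arr=0 -> substrate=2 bound=2 product=6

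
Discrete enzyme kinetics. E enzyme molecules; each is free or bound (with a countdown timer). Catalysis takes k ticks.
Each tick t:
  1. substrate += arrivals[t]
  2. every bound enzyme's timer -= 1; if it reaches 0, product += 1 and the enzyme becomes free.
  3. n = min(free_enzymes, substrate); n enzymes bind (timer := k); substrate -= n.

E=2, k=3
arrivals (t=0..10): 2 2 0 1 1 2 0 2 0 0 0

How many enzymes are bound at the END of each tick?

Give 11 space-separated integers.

t=0: arr=2 -> substrate=0 bound=2 product=0
t=1: arr=2 -> substrate=2 bound=2 product=0
t=2: arr=0 -> substrate=2 bound=2 product=0
t=3: arr=1 -> substrate=1 bound=2 product=2
t=4: arr=1 -> substrate=2 bound=2 product=2
t=5: arr=2 -> substrate=4 bound=2 product=2
t=6: arr=0 -> substrate=2 bound=2 product=4
t=7: arr=2 -> substrate=4 bound=2 product=4
t=8: arr=0 -> substrate=4 bound=2 product=4
t=9: arr=0 -> substrate=2 bound=2 product=6
t=10: arr=0 -> substrate=2 bound=2 product=6

Answer: 2 2 2 2 2 2 2 2 2 2 2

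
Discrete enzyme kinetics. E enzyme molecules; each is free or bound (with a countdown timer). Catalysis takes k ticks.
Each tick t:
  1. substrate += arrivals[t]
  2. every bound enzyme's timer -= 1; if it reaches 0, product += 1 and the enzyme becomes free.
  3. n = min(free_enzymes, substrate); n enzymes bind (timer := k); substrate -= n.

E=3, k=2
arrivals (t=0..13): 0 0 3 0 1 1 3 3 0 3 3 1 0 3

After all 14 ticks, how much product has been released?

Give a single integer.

t=0: arr=0 -> substrate=0 bound=0 product=0
t=1: arr=0 -> substrate=0 bound=0 product=0
t=2: arr=3 -> substrate=0 bound=3 product=0
t=3: arr=0 -> substrate=0 bound=3 product=0
t=4: arr=1 -> substrate=0 bound=1 product=3
t=5: arr=1 -> substrate=0 bound=2 product=3
t=6: arr=3 -> substrate=1 bound=3 product=4
t=7: arr=3 -> substrate=3 bound=3 product=5
t=8: arr=0 -> substrate=1 bound=3 product=7
t=9: arr=3 -> substrate=3 bound=3 product=8
t=10: arr=3 -> substrate=4 bound=3 product=10
t=11: arr=1 -> substrate=4 bound=3 product=11
t=12: arr=0 -> substrate=2 bound=3 product=13
t=13: arr=3 -> substrate=4 bound=3 product=14

Answer: 14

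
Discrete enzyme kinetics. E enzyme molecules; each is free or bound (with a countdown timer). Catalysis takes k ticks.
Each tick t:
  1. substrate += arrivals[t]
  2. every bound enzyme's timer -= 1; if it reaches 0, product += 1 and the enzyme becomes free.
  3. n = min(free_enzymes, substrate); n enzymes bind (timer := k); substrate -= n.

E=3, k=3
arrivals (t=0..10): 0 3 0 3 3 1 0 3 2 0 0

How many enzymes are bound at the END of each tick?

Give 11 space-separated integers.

t=0: arr=0 -> substrate=0 bound=0 product=0
t=1: arr=3 -> substrate=0 bound=3 product=0
t=2: arr=0 -> substrate=0 bound=3 product=0
t=3: arr=3 -> substrate=3 bound=3 product=0
t=4: arr=3 -> substrate=3 bound=3 product=3
t=5: arr=1 -> substrate=4 bound=3 product=3
t=6: arr=0 -> substrate=4 bound=3 product=3
t=7: arr=3 -> substrate=4 bound=3 product=6
t=8: arr=2 -> substrate=6 bound=3 product=6
t=9: arr=0 -> substrate=6 bound=3 product=6
t=10: arr=0 -> substrate=3 bound=3 product=9

Answer: 0 3 3 3 3 3 3 3 3 3 3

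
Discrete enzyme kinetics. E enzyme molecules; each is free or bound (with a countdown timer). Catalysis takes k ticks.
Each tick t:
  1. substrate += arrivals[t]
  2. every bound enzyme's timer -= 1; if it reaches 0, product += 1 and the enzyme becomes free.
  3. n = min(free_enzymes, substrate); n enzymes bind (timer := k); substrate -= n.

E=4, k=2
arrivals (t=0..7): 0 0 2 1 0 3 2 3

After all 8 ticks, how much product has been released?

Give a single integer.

t=0: arr=0 -> substrate=0 bound=0 product=0
t=1: arr=0 -> substrate=0 bound=0 product=0
t=2: arr=2 -> substrate=0 bound=2 product=0
t=3: arr=1 -> substrate=0 bound=3 product=0
t=4: arr=0 -> substrate=0 bound=1 product=2
t=5: arr=3 -> substrate=0 bound=3 product=3
t=6: arr=2 -> substrate=1 bound=4 product=3
t=7: arr=3 -> substrate=1 bound=4 product=6

Answer: 6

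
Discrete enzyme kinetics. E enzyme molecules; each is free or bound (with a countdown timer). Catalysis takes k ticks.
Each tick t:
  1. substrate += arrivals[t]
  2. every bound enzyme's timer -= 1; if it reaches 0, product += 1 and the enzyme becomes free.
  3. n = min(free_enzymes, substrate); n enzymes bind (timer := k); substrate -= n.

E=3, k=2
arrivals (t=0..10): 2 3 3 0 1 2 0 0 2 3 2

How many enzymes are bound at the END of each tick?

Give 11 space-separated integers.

Answer: 2 3 3 3 3 3 3 2 2 3 3

Derivation:
t=0: arr=2 -> substrate=0 bound=2 product=0
t=1: arr=3 -> substrate=2 bound=3 product=0
t=2: arr=3 -> substrate=3 bound=3 product=2
t=3: arr=0 -> substrate=2 bound=3 product=3
t=4: arr=1 -> substrate=1 bound=3 product=5
t=5: arr=2 -> substrate=2 bound=3 product=6
t=6: arr=0 -> substrate=0 bound=3 product=8
t=7: arr=0 -> substrate=0 bound=2 product=9
t=8: arr=2 -> substrate=0 bound=2 product=11
t=9: arr=3 -> substrate=2 bound=3 product=11
t=10: arr=2 -> substrate=2 bound=3 product=13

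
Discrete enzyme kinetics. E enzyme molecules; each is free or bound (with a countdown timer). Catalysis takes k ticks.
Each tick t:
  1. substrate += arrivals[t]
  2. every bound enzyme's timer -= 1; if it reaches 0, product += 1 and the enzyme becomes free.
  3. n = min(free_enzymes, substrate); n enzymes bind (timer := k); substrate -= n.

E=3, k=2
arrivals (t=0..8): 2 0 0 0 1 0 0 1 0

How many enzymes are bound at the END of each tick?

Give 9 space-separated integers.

t=0: arr=2 -> substrate=0 bound=2 product=0
t=1: arr=0 -> substrate=0 bound=2 product=0
t=2: arr=0 -> substrate=0 bound=0 product=2
t=3: arr=0 -> substrate=0 bound=0 product=2
t=4: arr=1 -> substrate=0 bound=1 product=2
t=5: arr=0 -> substrate=0 bound=1 product=2
t=6: arr=0 -> substrate=0 bound=0 product=3
t=7: arr=1 -> substrate=0 bound=1 product=3
t=8: arr=0 -> substrate=0 bound=1 product=3

Answer: 2 2 0 0 1 1 0 1 1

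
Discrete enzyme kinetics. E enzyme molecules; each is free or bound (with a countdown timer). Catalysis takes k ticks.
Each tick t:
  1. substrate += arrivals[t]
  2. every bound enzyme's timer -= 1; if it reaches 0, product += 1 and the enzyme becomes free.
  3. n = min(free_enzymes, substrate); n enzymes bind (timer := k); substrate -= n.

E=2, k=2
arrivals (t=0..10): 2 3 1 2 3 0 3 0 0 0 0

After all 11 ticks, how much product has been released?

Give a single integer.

t=0: arr=2 -> substrate=0 bound=2 product=0
t=1: arr=3 -> substrate=3 bound=2 product=0
t=2: arr=1 -> substrate=2 bound=2 product=2
t=3: arr=2 -> substrate=4 bound=2 product=2
t=4: arr=3 -> substrate=5 bound=2 product=4
t=5: arr=0 -> substrate=5 bound=2 product=4
t=6: arr=3 -> substrate=6 bound=2 product=6
t=7: arr=0 -> substrate=6 bound=2 product=6
t=8: arr=0 -> substrate=4 bound=2 product=8
t=9: arr=0 -> substrate=4 bound=2 product=8
t=10: arr=0 -> substrate=2 bound=2 product=10

Answer: 10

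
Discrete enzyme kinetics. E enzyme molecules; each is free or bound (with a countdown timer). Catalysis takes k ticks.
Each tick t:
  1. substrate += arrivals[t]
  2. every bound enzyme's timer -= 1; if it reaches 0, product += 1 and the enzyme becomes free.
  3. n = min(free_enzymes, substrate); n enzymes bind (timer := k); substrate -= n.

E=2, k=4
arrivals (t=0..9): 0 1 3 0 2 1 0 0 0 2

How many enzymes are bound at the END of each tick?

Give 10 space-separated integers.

Answer: 0 1 2 2 2 2 2 2 2 2

Derivation:
t=0: arr=0 -> substrate=0 bound=0 product=0
t=1: arr=1 -> substrate=0 bound=1 product=0
t=2: arr=3 -> substrate=2 bound=2 product=0
t=3: arr=0 -> substrate=2 bound=2 product=0
t=4: arr=2 -> substrate=4 bound=2 product=0
t=5: arr=1 -> substrate=4 bound=2 product=1
t=6: arr=0 -> substrate=3 bound=2 product=2
t=7: arr=0 -> substrate=3 bound=2 product=2
t=8: arr=0 -> substrate=3 bound=2 product=2
t=9: arr=2 -> substrate=4 bound=2 product=3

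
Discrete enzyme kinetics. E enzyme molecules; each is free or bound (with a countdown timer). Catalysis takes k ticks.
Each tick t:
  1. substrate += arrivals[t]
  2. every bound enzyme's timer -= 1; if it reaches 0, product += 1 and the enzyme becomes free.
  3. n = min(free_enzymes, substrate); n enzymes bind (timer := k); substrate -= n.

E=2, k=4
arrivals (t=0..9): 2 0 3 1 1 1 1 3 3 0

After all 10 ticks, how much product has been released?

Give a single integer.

t=0: arr=2 -> substrate=0 bound=2 product=0
t=1: arr=0 -> substrate=0 bound=2 product=0
t=2: arr=3 -> substrate=3 bound=2 product=0
t=3: arr=1 -> substrate=4 bound=2 product=0
t=4: arr=1 -> substrate=3 bound=2 product=2
t=5: arr=1 -> substrate=4 bound=2 product=2
t=6: arr=1 -> substrate=5 bound=2 product=2
t=7: arr=3 -> substrate=8 bound=2 product=2
t=8: arr=3 -> substrate=9 bound=2 product=4
t=9: arr=0 -> substrate=9 bound=2 product=4

Answer: 4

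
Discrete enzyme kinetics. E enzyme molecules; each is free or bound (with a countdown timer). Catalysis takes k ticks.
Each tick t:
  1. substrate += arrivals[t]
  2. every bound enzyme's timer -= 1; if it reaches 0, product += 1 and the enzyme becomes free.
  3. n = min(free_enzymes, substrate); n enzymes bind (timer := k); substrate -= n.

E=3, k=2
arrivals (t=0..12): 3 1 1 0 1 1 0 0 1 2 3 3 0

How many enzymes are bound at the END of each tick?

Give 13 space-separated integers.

t=0: arr=3 -> substrate=0 bound=3 product=0
t=1: arr=1 -> substrate=1 bound=3 product=0
t=2: arr=1 -> substrate=0 bound=2 product=3
t=3: arr=0 -> substrate=0 bound=2 product=3
t=4: arr=1 -> substrate=0 bound=1 product=5
t=5: arr=1 -> substrate=0 bound=2 product=5
t=6: arr=0 -> substrate=0 bound=1 product=6
t=7: arr=0 -> substrate=0 bound=0 product=7
t=8: arr=1 -> substrate=0 bound=1 product=7
t=9: arr=2 -> substrate=0 bound=3 product=7
t=10: arr=3 -> substrate=2 bound=3 product=8
t=11: arr=3 -> substrate=3 bound=3 product=10
t=12: arr=0 -> substrate=2 bound=3 product=11

Answer: 3 3 2 2 1 2 1 0 1 3 3 3 3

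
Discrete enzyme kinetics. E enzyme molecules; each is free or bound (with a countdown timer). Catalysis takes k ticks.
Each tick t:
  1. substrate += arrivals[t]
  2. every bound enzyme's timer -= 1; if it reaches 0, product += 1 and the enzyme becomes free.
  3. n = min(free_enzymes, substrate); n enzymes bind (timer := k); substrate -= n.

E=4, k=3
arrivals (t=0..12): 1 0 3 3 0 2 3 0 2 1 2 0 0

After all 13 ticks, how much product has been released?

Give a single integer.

t=0: arr=1 -> substrate=0 bound=1 product=0
t=1: arr=0 -> substrate=0 bound=1 product=0
t=2: arr=3 -> substrate=0 bound=4 product=0
t=3: arr=3 -> substrate=2 bound=4 product=1
t=4: arr=0 -> substrate=2 bound=4 product=1
t=5: arr=2 -> substrate=1 bound=4 product=4
t=6: arr=3 -> substrate=3 bound=4 product=5
t=7: arr=0 -> substrate=3 bound=4 product=5
t=8: arr=2 -> substrate=2 bound=4 product=8
t=9: arr=1 -> substrate=2 bound=4 product=9
t=10: arr=2 -> substrate=4 bound=4 product=9
t=11: arr=0 -> substrate=1 bound=4 product=12
t=12: arr=0 -> substrate=0 bound=4 product=13

Answer: 13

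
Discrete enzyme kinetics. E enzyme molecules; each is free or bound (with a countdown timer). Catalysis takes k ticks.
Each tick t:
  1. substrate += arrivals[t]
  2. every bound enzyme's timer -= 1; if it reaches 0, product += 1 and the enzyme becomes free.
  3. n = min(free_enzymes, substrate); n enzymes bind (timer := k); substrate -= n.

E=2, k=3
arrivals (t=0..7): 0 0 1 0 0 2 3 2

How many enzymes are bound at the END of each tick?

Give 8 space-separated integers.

Answer: 0 0 1 1 1 2 2 2

Derivation:
t=0: arr=0 -> substrate=0 bound=0 product=0
t=1: arr=0 -> substrate=0 bound=0 product=0
t=2: arr=1 -> substrate=0 bound=1 product=0
t=3: arr=0 -> substrate=0 bound=1 product=0
t=4: arr=0 -> substrate=0 bound=1 product=0
t=5: arr=2 -> substrate=0 bound=2 product=1
t=6: arr=3 -> substrate=3 bound=2 product=1
t=7: arr=2 -> substrate=5 bound=2 product=1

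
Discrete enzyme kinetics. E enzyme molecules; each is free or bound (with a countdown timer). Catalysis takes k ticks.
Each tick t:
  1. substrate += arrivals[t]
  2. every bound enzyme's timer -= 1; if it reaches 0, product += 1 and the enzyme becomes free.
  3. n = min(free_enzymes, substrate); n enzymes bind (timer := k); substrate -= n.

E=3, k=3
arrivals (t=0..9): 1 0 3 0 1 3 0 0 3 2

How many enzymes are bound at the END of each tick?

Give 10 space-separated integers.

Answer: 1 1 3 3 3 3 3 3 3 3

Derivation:
t=0: arr=1 -> substrate=0 bound=1 product=0
t=1: arr=0 -> substrate=0 bound=1 product=0
t=2: arr=3 -> substrate=1 bound=3 product=0
t=3: arr=0 -> substrate=0 bound=3 product=1
t=4: arr=1 -> substrate=1 bound=3 product=1
t=5: arr=3 -> substrate=2 bound=3 product=3
t=6: arr=0 -> substrate=1 bound=3 product=4
t=7: arr=0 -> substrate=1 bound=3 product=4
t=8: arr=3 -> substrate=2 bound=3 product=6
t=9: arr=2 -> substrate=3 bound=3 product=7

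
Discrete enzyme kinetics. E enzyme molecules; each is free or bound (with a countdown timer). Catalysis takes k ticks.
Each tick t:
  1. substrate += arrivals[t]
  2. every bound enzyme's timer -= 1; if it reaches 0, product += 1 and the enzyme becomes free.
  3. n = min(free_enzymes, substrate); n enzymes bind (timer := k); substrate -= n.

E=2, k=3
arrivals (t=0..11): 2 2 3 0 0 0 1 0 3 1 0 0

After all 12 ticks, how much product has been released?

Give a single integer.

t=0: arr=2 -> substrate=0 bound=2 product=0
t=1: arr=2 -> substrate=2 bound=2 product=0
t=2: arr=3 -> substrate=5 bound=2 product=0
t=3: arr=0 -> substrate=3 bound=2 product=2
t=4: arr=0 -> substrate=3 bound=2 product=2
t=5: arr=0 -> substrate=3 bound=2 product=2
t=6: arr=1 -> substrate=2 bound=2 product=4
t=7: arr=0 -> substrate=2 bound=2 product=4
t=8: arr=3 -> substrate=5 bound=2 product=4
t=9: arr=1 -> substrate=4 bound=2 product=6
t=10: arr=0 -> substrate=4 bound=2 product=6
t=11: arr=0 -> substrate=4 bound=2 product=6

Answer: 6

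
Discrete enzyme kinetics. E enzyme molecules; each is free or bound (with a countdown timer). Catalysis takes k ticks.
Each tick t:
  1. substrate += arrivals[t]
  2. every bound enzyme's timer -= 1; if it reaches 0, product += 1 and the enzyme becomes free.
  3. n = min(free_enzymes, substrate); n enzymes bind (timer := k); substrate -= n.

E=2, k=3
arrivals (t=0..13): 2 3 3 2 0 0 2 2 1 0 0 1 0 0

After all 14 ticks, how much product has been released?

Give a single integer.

t=0: arr=2 -> substrate=0 bound=2 product=0
t=1: arr=3 -> substrate=3 bound=2 product=0
t=2: arr=3 -> substrate=6 bound=2 product=0
t=3: arr=2 -> substrate=6 bound=2 product=2
t=4: arr=0 -> substrate=6 bound=2 product=2
t=5: arr=0 -> substrate=6 bound=2 product=2
t=6: arr=2 -> substrate=6 bound=2 product=4
t=7: arr=2 -> substrate=8 bound=2 product=4
t=8: arr=1 -> substrate=9 bound=2 product=4
t=9: arr=0 -> substrate=7 bound=2 product=6
t=10: arr=0 -> substrate=7 bound=2 product=6
t=11: arr=1 -> substrate=8 bound=2 product=6
t=12: arr=0 -> substrate=6 bound=2 product=8
t=13: arr=0 -> substrate=6 bound=2 product=8

Answer: 8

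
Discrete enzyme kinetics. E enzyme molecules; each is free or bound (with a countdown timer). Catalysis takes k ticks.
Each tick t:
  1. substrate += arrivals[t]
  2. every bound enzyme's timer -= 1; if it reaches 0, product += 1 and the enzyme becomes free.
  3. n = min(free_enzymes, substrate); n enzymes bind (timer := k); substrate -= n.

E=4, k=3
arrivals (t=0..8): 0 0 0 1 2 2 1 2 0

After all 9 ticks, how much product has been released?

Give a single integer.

Answer: 4

Derivation:
t=0: arr=0 -> substrate=0 bound=0 product=0
t=1: arr=0 -> substrate=0 bound=0 product=0
t=2: arr=0 -> substrate=0 bound=0 product=0
t=3: arr=1 -> substrate=0 bound=1 product=0
t=4: arr=2 -> substrate=0 bound=3 product=0
t=5: arr=2 -> substrate=1 bound=4 product=0
t=6: arr=1 -> substrate=1 bound=4 product=1
t=7: arr=2 -> substrate=1 bound=4 product=3
t=8: arr=0 -> substrate=0 bound=4 product=4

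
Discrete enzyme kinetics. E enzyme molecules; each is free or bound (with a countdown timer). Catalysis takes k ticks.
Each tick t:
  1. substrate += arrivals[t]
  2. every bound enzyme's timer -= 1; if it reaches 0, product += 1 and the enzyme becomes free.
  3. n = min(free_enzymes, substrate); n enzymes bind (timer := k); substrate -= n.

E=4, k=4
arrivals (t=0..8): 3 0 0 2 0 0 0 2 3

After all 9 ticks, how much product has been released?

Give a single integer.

Answer: 5

Derivation:
t=0: arr=3 -> substrate=0 bound=3 product=0
t=1: arr=0 -> substrate=0 bound=3 product=0
t=2: arr=0 -> substrate=0 bound=3 product=0
t=3: arr=2 -> substrate=1 bound=4 product=0
t=4: arr=0 -> substrate=0 bound=2 product=3
t=5: arr=0 -> substrate=0 bound=2 product=3
t=6: arr=0 -> substrate=0 bound=2 product=3
t=7: arr=2 -> substrate=0 bound=3 product=4
t=8: arr=3 -> substrate=1 bound=4 product=5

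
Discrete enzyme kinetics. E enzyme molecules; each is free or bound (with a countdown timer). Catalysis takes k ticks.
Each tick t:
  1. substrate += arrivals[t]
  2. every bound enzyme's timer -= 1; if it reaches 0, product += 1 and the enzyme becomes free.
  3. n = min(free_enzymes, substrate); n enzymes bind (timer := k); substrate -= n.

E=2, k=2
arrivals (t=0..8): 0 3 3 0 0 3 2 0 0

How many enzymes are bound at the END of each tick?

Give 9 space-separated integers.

Answer: 0 2 2 2 2 2 2 2 2

Derivation:
t=0: arr=0 -> substrate=0 bound=0 product=0
t=1: arr=3 -> substrate=1 bound=2 product=0
t=2: arr=3 -> substrate=4 bound=2 product=0
t=3: arr=0 -> substrate=2 bound=2 product=2
t=4: arr=0 -> substrate=2 bound=2 product=2
t=5: arr=3 -> substrate=3 bound=2 product=4
t=6: arr=2 -> substrate=5 bound=2 product=4
t=7: arr=0 -> substrate=3 bound=2 product=6
t=8: arr=0 -> substrate=3 bound=2 product=6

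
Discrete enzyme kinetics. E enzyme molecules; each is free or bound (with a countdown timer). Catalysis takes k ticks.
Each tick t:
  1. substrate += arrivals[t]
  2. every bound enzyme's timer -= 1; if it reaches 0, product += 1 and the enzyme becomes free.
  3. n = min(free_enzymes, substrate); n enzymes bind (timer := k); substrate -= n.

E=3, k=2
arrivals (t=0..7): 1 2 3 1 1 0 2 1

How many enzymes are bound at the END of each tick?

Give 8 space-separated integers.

Answer: 1 3 3 3 3 2 3 3

Derivation:
t=0: arr=1 -> substrate=0 bound=1 product=0
t=1: arr=2 -> substrate=0 bound=3 product=0
t=2: arr=3 -> substrate=2 bound=3 product=1
t=3: arr=1 -> substrate=1 bound=3 product=3
t=4: arr=1 -> substrate=1 bound=3 product=4
t=5: arr=0 -> substrate=0 bound=2 product=6
t=6: arr=2 -> substrate=0 bound=3 product=7
t=7: arr=1 -> substrate=0 bound=3 product=8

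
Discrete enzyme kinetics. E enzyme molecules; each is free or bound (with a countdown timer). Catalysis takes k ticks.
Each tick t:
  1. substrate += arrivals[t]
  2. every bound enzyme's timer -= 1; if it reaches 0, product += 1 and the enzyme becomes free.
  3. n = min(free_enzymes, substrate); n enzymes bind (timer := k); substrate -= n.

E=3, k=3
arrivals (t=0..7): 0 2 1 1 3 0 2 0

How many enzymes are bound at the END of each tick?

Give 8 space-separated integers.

Answer: 0 2 3 3 3 3 3 3

Derivation:
t=0: arr=0 -> substrate=0 bound=0 product=0
t=1: arr=2 -> substrate=0 bound=2 product=0
t=2: arr=1 -> substrate=0 bound=3 product=0
t=3: arr=1 -> substrate=1 bound=3 product=0
t=4: arr=3 -> substrate=2 bound=3 product=2
t=5: arr=0 -> substrate=1 bound=3 product=3
t=6: arr=2 -> substrate=3 bound=3 product=3
t=7: arr=0 -> substrate=1 bound=3 product=5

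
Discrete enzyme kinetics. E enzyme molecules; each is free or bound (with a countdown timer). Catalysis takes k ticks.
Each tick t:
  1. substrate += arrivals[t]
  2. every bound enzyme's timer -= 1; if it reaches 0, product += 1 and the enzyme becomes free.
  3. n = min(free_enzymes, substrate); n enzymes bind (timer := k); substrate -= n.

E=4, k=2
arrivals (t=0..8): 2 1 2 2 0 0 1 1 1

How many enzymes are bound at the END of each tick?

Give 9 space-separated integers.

Answer: 2 3 3 4 2 0 1 2 2

Derivation:
t=0: arr=2 -> substrate=0 bound=2 product=0
t=1: arr=1 -> substrate=0 bound=3 product=0
t=2: arr=2 -> substrate=0 bound=3 product=2
t=3: arr=2 -> substrate=0 bound=4 product=3
t=4: arr=0 -> substrate=0 bound=2 product=5
t=5: arr=0 -> substrate=0 bound=0 product=7
t=6: arr=1 -> substrate=0 bound=1 product=7
t=7: arr=1 -> substrate=0 bound=2 product=7
t=8: arr=1 -> substrate=0 bound=2 product=8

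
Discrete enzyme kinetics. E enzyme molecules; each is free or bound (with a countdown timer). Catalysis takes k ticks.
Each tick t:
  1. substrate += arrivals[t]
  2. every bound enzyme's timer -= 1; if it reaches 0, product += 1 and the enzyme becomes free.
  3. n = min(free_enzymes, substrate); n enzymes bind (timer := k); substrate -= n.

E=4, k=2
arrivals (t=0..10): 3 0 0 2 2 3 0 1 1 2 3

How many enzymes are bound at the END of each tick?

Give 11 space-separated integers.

t=0: arr=3 -> substrate=0 bound=3 product=0
t=1: arr=0 -> substrate=0 bound=3 product=0
t=2: arr=0 -> substrate=0 bound=0 product=3
t=3: arr=2 -> substrate=0 bound=2 product=3
t=4: arr=2 -> substrate=0 bound=4 product=3
t=5: arr=3 -> substrate=1 bound=4 product=5
t=6: arr=0 -> substrate=0 bound=3 product=7
t=7: arr=1 -> substrate=0 bound=2 product=9
t=8: arr=1 -> substrate=0 bound=2 product=10
t=9: arr=2 -> substrate=0 bound=3 product=11
t=10: arr=3 -> substrate=1 bound=4 product=12

Answer: 3 3 0 2 4 4 3 2 2 3 4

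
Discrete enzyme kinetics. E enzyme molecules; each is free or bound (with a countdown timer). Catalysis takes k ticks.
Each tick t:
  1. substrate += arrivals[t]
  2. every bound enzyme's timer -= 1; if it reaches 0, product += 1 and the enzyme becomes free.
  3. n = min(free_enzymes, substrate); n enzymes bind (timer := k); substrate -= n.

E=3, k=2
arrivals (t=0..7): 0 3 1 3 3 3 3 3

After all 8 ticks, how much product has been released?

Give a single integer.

t=0: arr=0 -> substrate=0 bound=0 product=0
t=1: arr=3 -> substrate=0 bound=3 product=0
t=2: arr=1 -> substrate=1 bound=3 product=0
t=3: arr=3 -> substrate=1 bound=3 product=3
t=4: arr=3 -> substrate=4 bound=3 product=3
t=5: arr=3 -> substrate=4 bound=3 product=6
t=6: arr=3 -> substrate=7 bound=3 product=6
t=7: arr=3 -> substrate=7 bound=3 product=9

Answer: 9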